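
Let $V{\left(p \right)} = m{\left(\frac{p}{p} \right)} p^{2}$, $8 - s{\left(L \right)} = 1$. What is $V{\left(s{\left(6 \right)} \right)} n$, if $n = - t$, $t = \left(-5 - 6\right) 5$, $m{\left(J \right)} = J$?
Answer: $2695$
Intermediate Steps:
$s{\left(L \right)} = 7$ ($s{\left(L \right)} = 8 - 1 = 7$)
$t = -55$ ($t = \left(-11\right) 5 = -55$)
$n = 55$ ($n = \left(-1\right) \left(-55\right) = 55$)
$V{\left(p \right)} = p^{2}$ ($V{\left(p \right)} = \frac{p}{p} p^{2} = 1 p^{2} = p^{2}$)
$V{\left(s{\left(6 \right)} \right)} n = 7^{2} \cdot 55 = 49 \cdot 55 = 2695$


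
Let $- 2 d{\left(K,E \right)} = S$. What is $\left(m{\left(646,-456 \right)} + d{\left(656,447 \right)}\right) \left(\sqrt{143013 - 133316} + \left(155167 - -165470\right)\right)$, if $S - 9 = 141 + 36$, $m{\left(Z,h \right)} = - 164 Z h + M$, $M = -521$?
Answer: $15489925374450 + 48309850 \sqrt{9697} \approx 1.5495 \cdot 10^{13}$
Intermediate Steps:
$m{\left(Z,h \right)} = -521 - 164 Z h$ ($m{\left(Z,h \right)} = - 164 Z h - 521 = -521 - 164 Z h$)
$S = 186$ ($S = 9 + \left(141 + 36\right) = 9 + 177 = 186$)
$d{\left(K,E \right)} = -93$ ($d{\left(K,E \right)} = \left(- \frac{1}{2}\right) 186 = -93$)
$\left(m{\left(646,-456 \right)} + d{\left(656,447 \right)}\right) \left(\sqrt{143013 - 133316} + \left(155167 - -165470\right)\right) = \left(\left(-521 - 105944 \left(-456\right)\right) - 93\right) \left(\sqrt{143013 - 133316} + \left(155167 - -165470\right)\right) = \left(\left(-521 + 48310464\right) - 93\right) \left(\sqrt{9697} + \left(155167 + 165470\right)\right) = \left(48309943 - 93\right) \left(\sqrt{9697} + 320637\right) = 48309850 \left(320637 + \sqrt{9697}\right) = 15489925374450 + 48309850 \sqrt{9697}$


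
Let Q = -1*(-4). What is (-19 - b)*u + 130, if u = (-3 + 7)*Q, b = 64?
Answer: -1198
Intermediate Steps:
Q = 4
u = 16 (u = (-3 + 7)*4 = 4*4 = 16)
(-19 - b)*u + 130 = (-19 - 1*64)*16 + 130 = (-19 - 64)*16 + 130 = -83*16 + 130 = -1328 + 130 = -1198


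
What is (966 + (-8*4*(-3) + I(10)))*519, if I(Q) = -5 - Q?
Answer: 543393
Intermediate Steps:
(966 + (-8*4*(-3) + I(10)))*519 = (966 + (-8*4*(-3) + (-5 - 1*10)))*519 = (966 + (-32*(-3) + (-5 - 10)))*519 = (966 + (96 - 15))*519 = (966 + 81)*519 = 1047*519 = 543393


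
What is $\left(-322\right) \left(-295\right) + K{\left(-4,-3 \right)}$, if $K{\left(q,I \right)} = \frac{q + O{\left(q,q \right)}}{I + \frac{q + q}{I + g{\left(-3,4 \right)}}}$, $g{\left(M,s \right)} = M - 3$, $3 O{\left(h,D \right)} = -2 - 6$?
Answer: $\frac{1804870}{19} \approx 94993.0$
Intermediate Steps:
$O{\left(h,D \right)} = - \frac{8}{3}$ ($O{\left(h,D \right)} = \frac{-2 - 6}{3} = \frac{1}{3} \left(-8\right) = - \frac{8}{3}$)
$g{\left(M,s \right)} = -3 + M$ ($g{\left(M,s \right)} = M - 3 = -3 + M$)
$K{\left(q,I \right)} = \frac{- \frac{8}{3} + q}{I + \frac{2 q}{-6 + I}}$ ($K{\left(q,I \right)} = \frac{q - \frac{8}{3}}{I + \frac{q + q}{I - 6}} = \frac{- \frac{8}{3} + q}{I + \frac{2 q}{I - 6}} = \frac{- \frac{8}{3} + q}{I + \frac{2 q}{-6 + I}}$)
$\left(-322\right) \left(-295\right) + K{\left(-4,-3 \right)} = \left(-322\right) \left(-295\right) + \frac{16 - -24 - -8 - -12}{\left(-3\right)^{2} - -18 + 2 \left(-4\right)} = 94990 + \frac{16 + 24 + 8 + 12}{9 + 18 - 8} = 94990 + \frac{1}{19} \cdot 60 = 94990 + \frac{60}{19} = \frac{1804870}{19}$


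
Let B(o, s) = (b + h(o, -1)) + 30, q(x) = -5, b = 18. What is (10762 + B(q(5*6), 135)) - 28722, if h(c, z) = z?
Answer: -17913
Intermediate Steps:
B(o, s) = 47 (B(o, s) = (18 - 1) + 30 = 17 + 30 = 47)
(10762 + B(q(5*6), 135)) - 28722 = (10762 + 47) - 28722 = 10809 - 28722 = -17913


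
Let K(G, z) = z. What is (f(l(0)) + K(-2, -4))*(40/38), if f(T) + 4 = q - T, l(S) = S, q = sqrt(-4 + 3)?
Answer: -160/19 + 20*I/19 ≈ -8.4211 + 1.0526*I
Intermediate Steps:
q = I (q = sqrt(-1) = I ≈ 1.0*I)
f(T) = -4 + I - T (f(T) = -4 + (I - T) = -4 + I - T)
(f(l(0)) + K(-2, -4))*(40/38) = ((-4 + I - 1*0) - 4)*(40/38) = ((-4 + I + 0) - 4)*(40*(1/38)) = ((-4 + I) - 4)*(20/19) = (-8 + I)*(20/19) = -160/19 + 20*I/19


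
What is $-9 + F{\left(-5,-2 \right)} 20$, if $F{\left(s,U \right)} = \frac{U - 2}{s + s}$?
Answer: $-1$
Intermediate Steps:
$F{\left(s,U \right)} = \frac{-2 + U}{2 s}$
$-9 + F{\left(-5,-2 \right)} 20 = -9 + \frac{-2 - 2}{2 \left(-5\right)} 20 = -9 + \frac{1}{2} \left(- \frac{1}{5}\right) \left(-4\right) 20 = -9 + \frac{2}{5} \cdot 20 = -9 + 8 = -1$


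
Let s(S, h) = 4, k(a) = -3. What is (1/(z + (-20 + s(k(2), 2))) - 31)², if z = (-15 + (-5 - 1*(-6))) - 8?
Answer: 1390041/1444 ≈ 962.63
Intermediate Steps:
z = -22 (z = (-15 + (-5 + 6)) - 8 = (-15 + 1) - 8 = -14 - 8 = -22)
(1/(z + (-20 + s(k(2), 2))) - 31)² = (1/(-22 + (-20 + 4)) - 31)² = (1/(-22 - 16) - 31)² = (1/(-38) - 31)² = (-1/38 - 31)² = (-1179/38)² = 1390041/1444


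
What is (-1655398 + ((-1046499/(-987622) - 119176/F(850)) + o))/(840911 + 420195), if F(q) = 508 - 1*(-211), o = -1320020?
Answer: -301851702692545/127930235074444 ≈ -2.3595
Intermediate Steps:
F(q) = 719 (F(q) = 508 + 211 = 719)
(-1655398 + ((-1046499/(-987622) - 119176/F(850)) + o))/(840911 + 420195) = (-1655398 + ((-1046499/(-987622) - 119176/719) - 1320020))/(840911 + 420195) = (-1655398 + ((-1046499*(-1/987622) - 119176*1/719) - 1320020))/1261106 = (-1655398 + ((1046499/987622 - 119176/719) - 1320020))*(1/1261106) = (-1655398 + (-116948406691/710100218 - 1320020))*(1/1261106) = (-1655398 - 937463438171051/710100218)*(1/1261106) = -2112961918847815/710100218*1/1261106 = -301851702692545/127930235074444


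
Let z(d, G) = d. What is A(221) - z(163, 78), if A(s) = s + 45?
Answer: 103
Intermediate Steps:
A(s) = 45 + s
A(221) - z(163, 78) = (45 + 221) - 1*163 = 266 - 163 = 103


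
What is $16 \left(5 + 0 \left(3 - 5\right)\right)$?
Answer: $80$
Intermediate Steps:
$16 \left(5 + 0 \left(3 - 5\right)\right) = 16 \left(5 + 0 \left(-2\right)\right) = 16 \left(5 + 0\right) = 16 \cdot 5 = 80$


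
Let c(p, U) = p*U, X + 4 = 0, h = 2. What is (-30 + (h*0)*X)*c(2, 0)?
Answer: 0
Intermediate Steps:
X = -4 (X = -4 + 0 = -4)
c(p, U) = U*p
(-30 + (h*0)*X)*c(2, 0) = (-30 + (2*0)*(-4))*(0*2) = (-30 + 0*(-4))*0 = (-30 + 0)*0 = -30*0 = 0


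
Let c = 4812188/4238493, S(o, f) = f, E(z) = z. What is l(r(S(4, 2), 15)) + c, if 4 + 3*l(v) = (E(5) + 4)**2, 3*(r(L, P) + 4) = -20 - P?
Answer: 37866725/1412831 ≈ 26.802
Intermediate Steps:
r(L, P) = -32/3 - P/3 (r(L, P) = -4 + (-20 - P)/3 = -4 + (-20/3 - P/3) = -32/3 - P/3)
l(v) = 77/3 (l(v) = -4/3 + (5 + 4)**2/3 = -4/3 + (1/3)*9**2 = -4/3 + (1/3)*81 = -4/3 + 27 = 77/3)
c = 4812188/4238493 (c = 4812188*(1/4238493) = 4812188/4238493 ≈ 1.1354)
l(r(S(4, 2), 15)) + c = 77/3 + 4812188/4238493 = 37866725/1412831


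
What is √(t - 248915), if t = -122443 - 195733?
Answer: I*√567091 ≈ 753.05*I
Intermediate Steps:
t = -318176
√(t - 248915) = √(-318176 - 248915) = √(-567091) = I*√567091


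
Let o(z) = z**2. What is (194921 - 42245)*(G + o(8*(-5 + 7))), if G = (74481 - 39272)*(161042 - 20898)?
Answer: 753353820821952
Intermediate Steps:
G = 4934330096 (G = 35209*140144 = 4934330096)
(194921 - 42245)*(G + o(8*(-5 + 7))) = (194921 - 42245)*(4934330096 + (8*(-5 + 7))**2) = 152676*(4934330096 + (8*2)**2) = 152676*(4934330096 + 16**2) = 152676*(4934330096 + 256) = 152676*4934330352 = 753353820821952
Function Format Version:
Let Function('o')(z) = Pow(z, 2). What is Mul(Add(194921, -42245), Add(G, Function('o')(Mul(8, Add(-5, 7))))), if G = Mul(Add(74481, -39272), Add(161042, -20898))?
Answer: 753353820821952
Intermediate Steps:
G = 4934330096 (G = Mul(35209, 140144) = 4934330096)
Mul(Add(194921, -42245), Add(G, Function('o')(Mul(8, Add(-5, 7))))) = Mul(Add(194921, -42245), Add(4934330096, Pow(Mul(8, Add(-5, 7)), 2))) = Mul(152676, Add(4934330096, Pow(Mul(8, 2), 2))) = Mul(152676, Add(4934330096, Pow(16, 2))) = Mul(152676, Add(4934330096, 256)) = Mul(152676, 4934330352) = 753353820821952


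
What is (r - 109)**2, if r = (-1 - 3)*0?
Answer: 11881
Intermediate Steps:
r = 0 (r = -4*0 = 0)
(r - 109)**2 = (0 - 109)**2 = (-109)**2 = 11881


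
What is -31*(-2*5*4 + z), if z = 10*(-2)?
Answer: 1860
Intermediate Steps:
z = -20
-31*(-2*5*4 + z) = -31*(-2*5*4 - 20) = -31*(-10*4 - 20) = -31*(-40 - 20) = -31*(-60) = 1860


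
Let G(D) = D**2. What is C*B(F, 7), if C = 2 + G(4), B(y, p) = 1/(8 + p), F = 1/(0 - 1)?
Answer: 6/5 ≈ 1.2000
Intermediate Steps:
F = -1 (F = 1/(-1) = -1)
C = 18 (C = 2 + 4**2 = 2 + 16 = 18)
C*B(F, 7) = 18/(8 + 7) = 18/15 = 18*(1/15) = 6/5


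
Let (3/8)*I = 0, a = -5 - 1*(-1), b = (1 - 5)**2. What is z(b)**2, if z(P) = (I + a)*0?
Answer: 0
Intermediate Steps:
b = 16 (b = (-4)**2 = 16)
a = -4 (a = -5 + 1 = -4)
I = 0 (I = (8/3)*0 = 0)
z(P) = 0 (z(P) = (0 - 4)*0 = -4*0 = 0)
z(b)**2 = 0**2 = 0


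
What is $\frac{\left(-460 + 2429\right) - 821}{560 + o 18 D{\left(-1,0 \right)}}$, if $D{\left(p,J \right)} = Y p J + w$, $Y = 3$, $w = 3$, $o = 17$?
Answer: $\frac{574}{739} \approx 0.77673$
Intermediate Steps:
$D{\left(p,J \right)} = 3 + 3 J p$ ($D{\left(p,J \right)} = 3 p J + 3 = 3 J p + 3 = 3 + 3 J p$)
$\frac{\left(-460 + 2429\right) - 821}{560 + o 18 D{\left(-1,0 \right)}} = \frac{\left(-460 + 2429\right) - 821}{560 + 17 \cdot 18 \left(3 + 3 \cdot 0 \left(-1\right)\right)} = \frac{1969 - 821}{560 + 306 \left(3 + 0\right)} = \frac{1148}{560 + 306 \cdot 3} = \frac{1148}{560 + 918} = \frac{1148}{1478} = 1148 \cdot \frac{1}{1478} = \frac{574}{739}$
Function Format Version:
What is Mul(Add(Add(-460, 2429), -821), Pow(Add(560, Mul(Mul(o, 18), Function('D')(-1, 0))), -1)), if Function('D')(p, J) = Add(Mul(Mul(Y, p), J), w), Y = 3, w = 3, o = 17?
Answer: Rational(574, 739) ≈ 0.77673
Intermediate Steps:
Function('D')(p, J) = Add(3, Mul(3, J, p)) (Function('D')(p, J) = Add(Mul(Mul(3, p), J), 3) = Add(Mul(3, J, p), 3) = Add(3, Mul(3, J, p)))
Mul(Add(Add(-460, 2429), -821), Pow(Add(560, Mul(Mul(o, 18), Function('D')(-1, 0))), -1)) = Mul(Add(Add(-460, 2429), -821), Pow(Add(560, Mul(Mul(17, 18), Add(3, Mul(3, 0, -1)))), -1)) = Mul(Add(1969, -821), Pow(Add(560, Mul(306, Add(3, 0))), -1)) = Mul(1148, Pow(Add(560, Mul(306, 3)), -1)) = Mul(1148, Pow(Add(560, 918), -1)) = Mul(1148, Pow(1478, -1)) = Mul(1148, Rational(1, 1478)) = Rational(574, 739)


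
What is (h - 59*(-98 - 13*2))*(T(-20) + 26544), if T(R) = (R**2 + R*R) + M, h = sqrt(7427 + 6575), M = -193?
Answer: 198636716 + 27151*sqrt(14002) ≈ 2.0185e+8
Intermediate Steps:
h = sqrt(14002) ≈ 118.33
T(R) = -193 + 2*R**2 (T(R) = (R**2 + R*R) - 193 = (R**2 + R**2) - 193 = 2*R**2 - 193 = -193 + 2*R**2)
(h - 59*(-98 - 13*2))*(T(-20) + 26544) = (sqrt(14002) - 59*(-98 - 13*2))*((-193 + 2*(-20)**2) + 26544) = (sqrt(14002) - 59*(-98 - 26))*((-193 + 2*400) + 26544) = (sqrt(14002) - 59*(-124))*((-193 + 800) + 26544) = (sqrt(14002) + 7316)*(607 + 26544) = (7316 + sqrt(14002))*27151 = 198636716 + 27151*sqrt(14002)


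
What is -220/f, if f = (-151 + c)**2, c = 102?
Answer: -220/2401 ≈ -0.091628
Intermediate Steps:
f = 2401 (f = (-151 + 102)**2 = (-49)**2 = 2401)
-220/f = -220/2401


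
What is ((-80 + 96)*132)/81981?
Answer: 704/27327 ≈ 0.025762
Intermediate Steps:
((-80 + 96)*132)/81981 = (16*132)*(1/81981) = 2112*(1/81981) = 704/27327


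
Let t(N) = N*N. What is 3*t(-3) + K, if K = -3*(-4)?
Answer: 39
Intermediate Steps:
t(N) = N**2
K = 12
3*t(-3) + K = 3*(-3)**2 + 12 = 3*9 + 12 = 27 + 12 = 39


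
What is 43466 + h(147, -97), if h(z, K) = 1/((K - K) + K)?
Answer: 4216201/97 ≈ 43466.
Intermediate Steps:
h(z, K) = 1/K (h(z, K) = 1/(0 + K) = 1/K)
43466 + h(147, -97) = 43466 + 1/(-97) = 43466 - 1/97 = 4216201/97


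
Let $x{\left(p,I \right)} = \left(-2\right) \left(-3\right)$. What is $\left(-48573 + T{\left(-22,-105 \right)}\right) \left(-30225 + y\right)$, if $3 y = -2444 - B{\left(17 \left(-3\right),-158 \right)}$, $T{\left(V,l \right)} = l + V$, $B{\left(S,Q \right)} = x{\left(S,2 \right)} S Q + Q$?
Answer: $2293916100$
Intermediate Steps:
$x{\left(p,I \right)} = 6$
$B{\left(S,Q \right)} = Q + 6 Q S$ ($B{\left(S,Q \right)} = 6 S Q + Q = 6 Q S + Q = Q + 6 Q S$)
$T{\left(V,l \right)} = V + l$
$y = -16878$ ($y = \frac{-2444 - - 158 \left(1 + 6 \cdot 17 \left(-3\right)\right)}{3} = \frac{-2444 - - 158 \left(1 + 6 \left(-51\right)\right)}{3} = \frac{-2444 - - 158 \left(1 - 306\right)}{3} = \frac{-2444 - \left(-158\right) \left(-305\right)}{3} = \frac{-2444 - 48190}{3} = \frac{1}{3} \left(-50634\right) = -16878$)
$\left(-48573 + T{\left(-22,-105 \right)}\right) \left(-30225 + y\right) = \left(-48573 - 127\right) \left(-30225 - 16878\right) = \left(-48573 - 127\right) \left(-47103\right) = \left(-48700\right) \left(-47103\right) = 2293916100$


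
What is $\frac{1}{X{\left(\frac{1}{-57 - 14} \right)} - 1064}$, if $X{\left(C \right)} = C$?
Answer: $- \frac{71}{75545} \approx -0.00093984$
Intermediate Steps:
$\frac{1}{X{\left(\frac{1}{-57 - 14} \right)} - 1064} = \frac{1}{\frac{1}{-57 - 14} - 1064} = \frac{1}{\frac{1}{-71} - 1064} = \frac{1}{- \frac{1}{71} - 1064} = \frac{1}{- \frac{75545}{71}} = - \frac{71}{75545}$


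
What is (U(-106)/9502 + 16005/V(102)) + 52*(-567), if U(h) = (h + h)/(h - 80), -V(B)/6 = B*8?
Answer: -2362545459277/80120864 ≈ -29487.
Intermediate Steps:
V(B) = -48*B (V(B) = -6*B*8 = -48*B)
U(h) = 2*h/(-80 + h) (U(h) = (2*h)/(-80 + h) = 2*h/(-80 + h))
(U(-106)/9502 + 16005/V(102)) + 52*(-567) = ((2*(-106)/(-80 - 106))/9502 + 16005/((-48*102))) + 52*(-567) = ((2*(-106)/(-186))*(1/9502) + 16005/(-4896)) - 29484 = ((2*(-106)*(-1/186))*(1/9502) + 16005*(-1/4896)) - 29484 = ((106/93)*(1/9502) - 5335/1632) - 29484 = (53/441843 - 5335/1632) - 29484 = -261905101/80120864 - 29484 = -2362545459277/80120864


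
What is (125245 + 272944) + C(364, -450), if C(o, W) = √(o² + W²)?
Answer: 398189 + 2*√83749 ≈ 3.9877e+5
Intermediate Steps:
C(o, W) = √(W² + o²)
(125245 + 272944) + C(364, -450) = (125245 + 272944) + √((-450)² + 364²) = 398189 + √(202500 + 132496) = 398189 + √334996 = 398189 + 2*√83749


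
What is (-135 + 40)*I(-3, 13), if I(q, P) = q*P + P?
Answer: 2470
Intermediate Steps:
I(q, P) = P + P*q (I(q, P) = P*q + P = P + P*q)
(-135 + 40)*I(-3, 13) = (-135 + 40)*(13*(1 - 3)) = -1235*(-2) = -95*(-26) = 2470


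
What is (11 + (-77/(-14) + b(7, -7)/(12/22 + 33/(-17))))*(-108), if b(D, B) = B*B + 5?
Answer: 69498/29 ≈ 2396.5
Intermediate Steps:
b(D, B) = 5 + B**2 (b(D, B) = B**2 + 5 = 5 + B**2)
(11 + (-77/(-14) + b(7, -7)/(12/22 + 33/(-17))))*(-108) = (11 + (-77/(-14) + (5 + (-7)**2)/(12/22 + 33/(-17))))*(-108) = (11 + (-77*(-1/14) + (5 + 49)/(12*(1/22) + 33*(-1/17))))*(-108) = (11 + (11/2 + 54/(6/11 - 33/17)))*(-108) = (11 + (11/2 + 54/(-261/187)))*(-108) = (11 + (11/2 + 54*(-187/261)))*(-108) = (11 + (11/2 - 1122/29))*(-108) = (11 - 1925/58)*(-108) = -1287/58*(-108) = 69498/29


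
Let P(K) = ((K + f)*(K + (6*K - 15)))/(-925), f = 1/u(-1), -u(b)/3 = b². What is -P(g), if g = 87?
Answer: 10296/185 ≈ 55.654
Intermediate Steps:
u(b) = -3*b²
f = -⅓ (f = 1/(-3*(-1)²) = 1/(-3*1) = 1/(-3) = -⅓ ≈ -0.33333)
P(K) = -(-15 + 7*K)*(-⅓ + K)/925 (P(K) = ((K - ⅓)*(K + (6*K - 15)))/(-925) = ((-⅓ + K)*(K + (-15 + 6*K)))*(-1/925) = ((-⅓ + K)*(-15 + 7*K))*(-1/925) = ((-15 + 7*K)*(-⅓ + K))*(-1/925) = -(-15 + 7*K)*(-⅓ + K)/925)
-P(g) = -(-1/185 - 7/925*87² + (52/2775)*87) = -(-1/185 - 7/925*7569 + 1508/925) = -(-1/185 - 52983/925 + 1508/925) = -1*(-10296/185) = 10296/185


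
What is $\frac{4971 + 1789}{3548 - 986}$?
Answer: $\frac{3380}{1281} \approx 2.6386$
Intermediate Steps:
$\frac{4971 + 1789}{3548 - 986} = \frac{6760}{2562} = 6760 \cdot \frac{1}{2562} = \frac{3380}{1281}$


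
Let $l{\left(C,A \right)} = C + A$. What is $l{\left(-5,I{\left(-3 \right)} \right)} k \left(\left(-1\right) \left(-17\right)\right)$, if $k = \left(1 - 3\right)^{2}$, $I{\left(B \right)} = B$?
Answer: $-544$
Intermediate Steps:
$l{\left(C,A \right)} = A + C$
$k = 4$ ($k = \left(-2\right)^{2} = 4$)
$l{\left(-5,I{\left(-3 \right)} \right)} k \left(\left(-1\right) \left(-17\right)\right) = \left(-3 - 5\right) 4 \left(\left(-1\right) \left(-17\right)\right) = \left(-8\right) 4 \cdot 17 = \left(-32\right) 17 = -544$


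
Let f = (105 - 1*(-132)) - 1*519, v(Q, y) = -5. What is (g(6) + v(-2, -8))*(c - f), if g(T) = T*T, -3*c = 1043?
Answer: -6107/3 ≈ -2035.7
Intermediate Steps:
c = -1043/3 (c = -⅓*1043 = -1043/3 ≈ -347.67)
f = -282 (f = (105 + 132) - 519 = 237 - 519 = -282)
g(T) = T²
(g(6) + v(-2, -8))*(c - f) = (6² - 5)*(-1043/3 - 1*(-282)) = (36 - 5)*(-1043/3 + 282) = 31*(-197/3) = -6107/3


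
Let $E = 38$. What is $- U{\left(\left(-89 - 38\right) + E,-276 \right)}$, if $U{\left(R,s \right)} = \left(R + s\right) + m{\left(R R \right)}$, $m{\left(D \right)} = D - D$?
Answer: $365$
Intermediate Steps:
$m{\left(D \right)} = 0$
$U{\left(R,s \right)} = R + s$ ($U{\left(R,s \right)} = \left(R + s\right) + 0 = R + s$)
$- U{\left(\left(-89 - 38\right) + E,-276 \right)} = - (\left(\left(-89 - 38\right) + 38\right) - 276) = - (\left(-127 + 38\right) - 276) = - (-89 - 276) = \left(-1\right) \left(-365\right) = 365$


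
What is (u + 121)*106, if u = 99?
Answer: 23320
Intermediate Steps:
(u + 121)*106 = (99 + 121)*106 = 220*106 = 23320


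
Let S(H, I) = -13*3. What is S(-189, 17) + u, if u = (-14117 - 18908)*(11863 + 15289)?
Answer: -896694839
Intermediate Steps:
S(H, I) = -39
u = -896694800 (u = -33025*27152 = -896694800)
S(-189, 17) + u = -39 - 896694800 = -896694839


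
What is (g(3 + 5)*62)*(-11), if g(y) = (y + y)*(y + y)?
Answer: -174592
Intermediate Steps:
g(y) = 4*y² (g(y) = (2*y)*(2*y) = 4*y²)
(g(3 + 5)*62)*(-11) = ((4*(3 + 5)²)*62)*(-11) = ((4*8²)*62)*(-11) = ((4*64)*62)*(-11) = (256*62)*(-11) = 15872*(-11) = -174592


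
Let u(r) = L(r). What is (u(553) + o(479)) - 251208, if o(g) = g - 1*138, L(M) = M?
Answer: -250314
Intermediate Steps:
u(r) = r
o(g) = -138 + g (o(g) = g - 138 = -138 + g)
(u(553) + o(479)) - 251208 = (553 + (-138 + 479)) - 251208 = (553 + 341) - 251208 = 894 - 251208 = -250314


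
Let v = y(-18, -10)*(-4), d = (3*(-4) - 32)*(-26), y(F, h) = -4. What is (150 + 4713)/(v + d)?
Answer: 4863/1160 ≈ 4.1922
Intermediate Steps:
d = 1144 (d = (-12 - 32)*(-26) = -44*(-26) = 1144)
v = 16 (v = -4*(-4) = 16)
(150 + 4713)/(v + d) = (150 + 4713)/(16 + 1144) = 4863/1160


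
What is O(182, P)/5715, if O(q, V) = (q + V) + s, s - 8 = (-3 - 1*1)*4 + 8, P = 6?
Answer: 188/5715 ≈ 0.032896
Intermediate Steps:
s = 0 (s = 8 + ((-3 - 1*1)*4 + 8) = 8 + ((-3 - 1)*4 + 8) = 8 + (-4*4 + 8) = 8 + (-16 + 8) = 8 - 8 = 0)
O(q, V) = V + q (O(q, V) = (q + V) + 0 = (V + q) + 0 = V + q)
O(182, P)/5715 = (6 + 182)/5715 = 188*(1/5715) = 188/5715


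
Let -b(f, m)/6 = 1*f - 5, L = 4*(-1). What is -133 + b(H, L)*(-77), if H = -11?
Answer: -7525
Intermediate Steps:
L = -4
b(f, m) = 30 - 6*f (b(f, m) = -6*(1*f - 5) = -6*(f - 5) = -6*(-5 + f) = 30 - 6*f)
-133 + b(H, L)*(-77) = -133 + (30 - 6*(-11))*(-77) = -133 + (30 + 66)*(-77) = -133 + 96*(-77) = -133 - 7392 = -7525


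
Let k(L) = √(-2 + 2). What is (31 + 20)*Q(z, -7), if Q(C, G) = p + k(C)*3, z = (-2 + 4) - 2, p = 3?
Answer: 153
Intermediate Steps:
k(L) = 0 (k(L) = √0 = 0)
z = 0 (z = 2 - 2 = 0)
Q(C, G) = 3 (Q(C, G) = 3 + 0*3 = 3 + 0 = 3)
(31 + 20)*Q(z, -7) = (31 + 20)*3 = 51*3 = 153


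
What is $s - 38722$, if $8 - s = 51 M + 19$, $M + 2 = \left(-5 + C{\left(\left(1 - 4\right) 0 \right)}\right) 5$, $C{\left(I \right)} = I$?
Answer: $-37356$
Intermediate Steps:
$M = -27$ ($M = -2 + \left(-5 + \left(1 - 4\right) 0\right) 5 = -2 + \left(-5 - 0\right) 5 = -2 + \left(-5 + 0\right) 5 = -2 - 25 = -27$)
$s = 1366$ ($s = 8 - \left(51 \left(-27\right) + 19\right) = 8 - \left(-1377 + 19\right) = 8 - -1358 = 8 + 1358 = 1366$)
$s - 38722 = 1366 - 38722 = -37356$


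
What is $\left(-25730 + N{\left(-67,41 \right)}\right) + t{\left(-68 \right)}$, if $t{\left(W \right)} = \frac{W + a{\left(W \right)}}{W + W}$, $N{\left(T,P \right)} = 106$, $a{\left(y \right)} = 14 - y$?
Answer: $- \frac{1742439}{68} \approx -25624.0$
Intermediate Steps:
$t{\left(W \right)} = \frac{7}{W}$ ($t{\left(W \right)} = \frac{W - \left(-14 + W\right)}{W + W} = \frac{14}{2 W} = 14 \frac{1}{2 W} = \frac{7}{W}$)
$\left(-25730 + N{\left(-67,41 \right)}\right) + t{\left(-68 \right)} = \left(-25730 + 106\right) + \frac{7}{-68} = -25624 + 7 \left(- \frac{1}{68}\right) = -25624 - \frac{7}{68} = - \frac{1742439}{68}$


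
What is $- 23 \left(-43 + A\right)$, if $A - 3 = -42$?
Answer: $1886$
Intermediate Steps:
$A = -39$ ($A = 3 - 42 = -39$)
$- 23 \left(-43 + A\right) = - 23 \left(-43 - 39\right) = \left(-23\right) \left(-82\right) = 1886$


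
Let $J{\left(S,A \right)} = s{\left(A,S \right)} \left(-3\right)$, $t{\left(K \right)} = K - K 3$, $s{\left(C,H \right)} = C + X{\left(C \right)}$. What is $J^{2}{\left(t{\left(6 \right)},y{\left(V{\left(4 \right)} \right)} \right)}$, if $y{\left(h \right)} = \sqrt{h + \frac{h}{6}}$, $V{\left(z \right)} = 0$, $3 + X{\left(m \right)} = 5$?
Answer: $36$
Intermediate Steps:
$X{\left(m \right)} = 2$ ($X{\left(m \right)} = -3 + 5 = 2$)
$y{\left(h \right)} = \frac{\sqrt{42} \sqrt{h}}{6}$ ($y{\left(h \right)} = \sqrt{h + h \frac{1}{6}} = \sqrt{h + \frac{h}{6}} = \sqrt{\frac{7 h}{6}} = \frac{\sqrt{42} \sqrt{h}}{6}$)
$s{\left(C,H \right)} = 2 + C$ ($s{\left(C,H \right)} = C + 2 = 2 + C$)
$t{\left(K \right)} = - 2 K$ ($t{\left(K \right)} = K - 3 K = - 2 K$)
$J{\left(S,A \right)} = -6 - 3 A$ ($J{\left(S,A \right)} = \left(2 + A\right) \left(-3\right) = -6 - 3 A$)
$J^{2}{\left(t{\left(6 \right)},y{\left(V{\left(4 \right)} \right)} \right)} = \left(-6 - 3 \frac{\sqrt{42} \sqrt{0}}{6}\right)^{2} = \left(-6 - 3 \cdot \frac{1}{6} \sqrt{42} \cdot 0\right)^{2} = \left(-6 - 0\right)^{2} = \left(-6 + 0\right)^{2} = \left(-6\right)^{2} = 36$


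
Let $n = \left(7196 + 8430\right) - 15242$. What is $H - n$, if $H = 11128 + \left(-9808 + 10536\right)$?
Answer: $11472$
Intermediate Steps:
$H = 11856$ ($H = 11128 + 728 = 11856$)
$n = 384$ ($n = 15626 - 15242 = 384$)
$H - n = 11856 - 384 = 11472$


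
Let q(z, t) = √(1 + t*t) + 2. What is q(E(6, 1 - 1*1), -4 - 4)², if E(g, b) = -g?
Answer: (2 + √65)² ≈ 101.25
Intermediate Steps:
q(z, t) = 2 + √(1 + t²) (q(z, t) = √(1 + t²) + 2 = 2 + √(1 + t²))
q(E(6, 1 - 1*1), -4 - 4)² = (2 + √(1 + (-4 - 4)²))² = (2 + √(1 + (-8)²))² = (2 + √(1 + 64))² = (2 + √65)²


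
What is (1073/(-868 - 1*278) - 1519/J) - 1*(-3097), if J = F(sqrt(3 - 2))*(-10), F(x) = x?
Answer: 9305416/2865 ≈ 3248.0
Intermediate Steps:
J = -10 (J = sqrt(3 - 2)*(-10) = sqrt(1)*(-10) = 1*(-10) = -10)
(1073/(-868 - 1*278) - 1519/J) - 1*(-3097) = (1073/(-868 - 1*278) - 1519/(-10)) - 1*(-3097) = (1073/(-868 - 278) - 1519*(-1/10)) + 3097 = (1073/(-1146) + 1519/10) + 3097 = (1073*(-1/1146) + 1519/10) + 3097 = (-1073/1146 + 1519/10) + 3097 = 432511/2865 + 3097 = 9305416/2865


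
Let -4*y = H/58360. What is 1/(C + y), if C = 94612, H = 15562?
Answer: 116720/11043104859 ≈ 1.0569e-5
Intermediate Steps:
y = -7781/116720 (y = -7781/(2*58360) = -¼*7781/29180 = -7781/116720 ≈ -0.066664)
1/(C + y) = 1/(94612 - 7781/116720) = 1/(11043104859/116720) = 116720/11043104859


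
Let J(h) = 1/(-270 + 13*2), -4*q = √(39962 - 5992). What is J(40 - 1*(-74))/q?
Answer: √33970/2072170 ≈ 8.8945e-5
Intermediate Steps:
q = -√33970/4 (q = -√(39962 - 5992)/4 = -√33970/4 ≈ -46.077)
J(h) = -1/244 (J(h) = 1/(-270 + 26) = 1/(-244) = -1/244)
J(40 - 1*(-74))/q = -(-2*√33970/16985)/244 = -(-1)*√33970/2072170 = √33970/2072170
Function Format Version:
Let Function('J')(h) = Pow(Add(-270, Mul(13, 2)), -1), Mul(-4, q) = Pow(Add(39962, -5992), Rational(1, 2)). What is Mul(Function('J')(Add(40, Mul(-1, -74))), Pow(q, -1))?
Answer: Mul(Rational(1, 2072170), Pow(33970, Rational(1, 2))) ≈ 8.8945e-5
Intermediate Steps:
q = Mul(Rational(-1, 4), Pow(33970, Rational(1, 2))) (q = Mul(Rational(-1, 4), Pow(Add(39962, -5992), Rational(1, 2))) = Mul(Rational(-1, 4), Pow(33970, Rational(1, 2))) ≈ -46.077)
Function('J')(h) = Rational(-1, 244) (Function('J')(h) = Pow(Add(-270, 26), -1) = Pow(-244, -1) = Rational(-1, 244))
Mul(Function('J')(Add(40, Mul(-1, -74))), Pow(q, -1)) = Mul(Rational(-1, 244), Pow(Mul(Rational(-1, 4), Pow(33970, Rational(1, 2))), -1)) = Mul(Rational(-1, 244), Mul(Rational(-2, 16985), Pow(33970, Rational(1, 2)))) = Mul(Rational(1, 2072170), Pow(33970, Rational(1, 2)))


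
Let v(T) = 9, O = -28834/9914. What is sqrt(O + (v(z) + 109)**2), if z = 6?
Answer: sqrt(342066960407)/4957 ≈ 117.99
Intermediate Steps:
O = -14417/4957 (O = -28834*1/9914 = -14417/4957 ≈ -2.9084)
sqrt(O + (v(z) + 109)**2) = sqrt(-14417/4957 + (9 + 109)**2) = sqrt(-14417/4957 + 118**2) = sqrt(-14417/4957 + 13924) = sqrt(69006851/4957) = sqrt(342066960407)/4957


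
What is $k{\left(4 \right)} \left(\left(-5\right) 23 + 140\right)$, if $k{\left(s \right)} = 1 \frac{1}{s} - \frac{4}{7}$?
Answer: $- \frac{225}{28} \approx -8.0357$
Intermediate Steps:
$k{\left(s \right)} = - \frac{4}{7} + \frac{1}{s}$ ($k{\left(s \right)} = \frac{1}{s} - \frac{4}{7} = - \frac{4}{7} + \frac{1}{s}$)
$k{\left(4 \right)} \left(\left(-5\right) 23 + 140\right) = \left(- \frac{4}{7} + \frac{1}{4}\right) \left(\left(-5\right) 23 + 140\right) = \left(- \frac{4}{7} + \frac{1}{4}\right) \left(-115 + 140\right) = \left(- \frac{9}{28}\right) 25 = - \frac{225}{28}$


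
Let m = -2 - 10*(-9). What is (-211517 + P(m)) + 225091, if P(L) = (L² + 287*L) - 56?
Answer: 46518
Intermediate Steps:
m = 88 (m = -2 + 90 = 88)
P(L) = -56 + L² + 287*L
(-211517 + P(m)) + 225091 = (-211517 + (-56 + 88² + 287*88)) + 225091 = (-211517 + (-56 + 7744 + 25256)) + 225091 = (-211517 + 32944) + 225091 = -178573 + 225091 = 46518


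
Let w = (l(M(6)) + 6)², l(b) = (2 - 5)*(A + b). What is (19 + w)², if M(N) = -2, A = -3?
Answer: 211600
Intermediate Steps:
l(b) = 9 - 3*b (l(b) = (2 - 5)*(-3 + b) = -3*(-3 + b) = 9 - 3*b)
w = 441 (w = ((9 - 3*(-2)) + 6)² = ((9 + 6) + 6)² = (15 + 6)² = 21² = 441)
(19 + w)² = (19 + 441)² = 460² = 211600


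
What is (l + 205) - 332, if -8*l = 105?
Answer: -1121/8 ≈ -140.13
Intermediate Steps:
l = -105/8 (l = -1/8*105 = -105/8 ≈ -13.125)
(l + 205) - 332 = (-105/8 + 205) - 332 = 1535/8 - 332 = -1121/8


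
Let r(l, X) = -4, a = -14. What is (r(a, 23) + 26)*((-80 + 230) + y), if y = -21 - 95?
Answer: 748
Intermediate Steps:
y = -116
(r(a, 23) + 26)*((-80 + 230) + y) = (-4 + 26)*((-80 + 230) - 116) = 22*(150 - 116) = 22*34 = 748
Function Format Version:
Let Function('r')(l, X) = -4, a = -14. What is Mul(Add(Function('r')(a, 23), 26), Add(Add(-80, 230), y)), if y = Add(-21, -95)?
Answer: 748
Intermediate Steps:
y = -116
Mul(Add(Function('r')(a, 23), 26), Add(Add(-80, 230), y)) = Mul(Add(-4, 26), Add(Add(-80, 230), -116)) = Mul(22, Add(150, -116)) = Mul(22, 34) = 748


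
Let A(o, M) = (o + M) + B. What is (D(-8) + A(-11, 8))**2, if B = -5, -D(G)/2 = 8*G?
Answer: 14400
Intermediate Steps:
D(G) = -16*G
A(o, M) = -5 + M + o (A(o, M) = (o + M) - 5 = (M + o) - 5 = -5 + M + o)
(D(-8) + A(-11, 8))**2 = (-16*(-8) + (-5 + 8 - 11))**2 = (128 - 8)**2 = 120**2 = 14400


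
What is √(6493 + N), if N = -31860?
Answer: I*√25367 ≈ 159.27*I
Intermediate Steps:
√(6493 + N) = √(6493 - 31860) = √(-25367) = I*√25367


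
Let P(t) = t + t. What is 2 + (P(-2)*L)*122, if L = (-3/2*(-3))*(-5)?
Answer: 10982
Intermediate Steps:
P(t) = 2*t
L = -45/2 (L = (-3*1/2*(-3))*(-5) = -3/2*(-3)*(-5) = (9/2)*(-5) = -45/2 ≈ -22.500)
2 + (P(-2)*L)*122 = 2 + ((2*(-2))*(-45/2))*122 = 2 - 4*(-45/2)*122 = 2 + 90*122 = 2 + 10980 = 10982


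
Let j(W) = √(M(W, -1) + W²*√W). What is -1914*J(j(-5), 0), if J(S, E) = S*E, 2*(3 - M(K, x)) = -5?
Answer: 0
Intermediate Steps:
M(K, x) = 11/2 (M(K, x) = 3 - ½*(-5) = 3 + 5/2 = 11/2)
j(W) = √(11/2 + W^(5/2)) (j(W) = √(11/2 + W²*√W) = √(11/2 + W^(5/2)))
J(S, E) = E*S
-1914*J(j(-5), 0) = -0*√(22 + 4*(-5)^(5/2))/2 = -0*√(22 + 4*(25*I*√5))/2 = -0*√(22 + 100*I*√5)/2 = -1914*0 = 0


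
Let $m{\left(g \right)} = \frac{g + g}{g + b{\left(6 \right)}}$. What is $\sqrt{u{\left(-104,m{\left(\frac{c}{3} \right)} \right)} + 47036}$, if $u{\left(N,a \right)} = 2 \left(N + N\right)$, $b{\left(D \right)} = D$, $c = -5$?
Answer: $6 \sqrt{1295} \approx 215.92$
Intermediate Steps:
$m{\left(g \right)} = \frac{2 g}{6 + g}$ ($m{\left(g \right)} = \frac{g + g}{g + 6} = \frac{2 g}{6 + g}$)
$u{\left(N,a \right)} = 4 N$ ($u{\left(N,a \right)} = 2 \cdot 2 N = 4 N$)
$\sqrt{u{\left(-104,m{\left(\frac{c}{3} \right)} \right)} + 47036} = \sqrt{4 \left(-104\right) + 47036} = \sqrt{-416 + 47036} = \sqrt{46620} = 6 \sqrt{1295}$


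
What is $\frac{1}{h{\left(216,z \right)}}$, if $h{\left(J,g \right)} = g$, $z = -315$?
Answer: $- \frac{1}{315} \approx -0.0031746$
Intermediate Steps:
$\frac{1}{h{\left(216,z \right)}} = \frac{1}{-315} = - \frac{1}{315}$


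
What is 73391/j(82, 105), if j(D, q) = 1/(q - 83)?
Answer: 1614602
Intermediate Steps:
j(D, q) = 1/(-83 + q)
73391/j(82, 105) = 73391/(1/(-83 + 105)) = 73391/(1/22) = 73391*22 = 1614602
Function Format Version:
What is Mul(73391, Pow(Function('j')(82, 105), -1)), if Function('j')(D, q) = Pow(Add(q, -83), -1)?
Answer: 1614602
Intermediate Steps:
Function('j')(D, q) = Pow(Add(-83, q), -1)
Mul(73391, Pow(Function('j')(82, 105), -1)) = Mul(73391, Pow(Pow(Add(-83, 105), -1), -1)) = Mul(73391, Pow(Pow(22, -1), -1)) = Mul(73391, Pow(Rational(1, 22), -1)) = Mul(73391, 22) = 1614602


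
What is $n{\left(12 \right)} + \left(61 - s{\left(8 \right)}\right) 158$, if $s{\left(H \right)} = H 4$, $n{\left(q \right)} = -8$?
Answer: $4574$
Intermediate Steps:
$s{\left(H \right)} = 4 H$
$n{\left(12 \right)} + \left(61 - s{\left(8 \right)}\right) 158 = -8 + \left(61 - 4 \cdot 8\right) 158 = -8 + \left(61 - 32\right) 158 = -8 + 29 \cdot 158 = -8 + 4582 = 4574$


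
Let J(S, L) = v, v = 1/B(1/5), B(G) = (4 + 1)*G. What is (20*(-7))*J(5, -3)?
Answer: -140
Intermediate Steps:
B(G) = 5*G
v = 1 (v = 1/(5/5) = 1/(5*(1/5)) = 1/1 = 1)
J(S, L) = 1
(20*(-7))*J(5, -3) = (20*(-7))*1 = -140*1 = -140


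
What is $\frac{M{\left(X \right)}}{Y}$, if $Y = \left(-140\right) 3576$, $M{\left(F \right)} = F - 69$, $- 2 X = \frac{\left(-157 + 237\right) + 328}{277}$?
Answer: $\frac{6439}{46225760} \approx 0.00013929$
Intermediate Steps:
$X = - \frac{204}{277}$ ($X = - \frac{\left(\left(-157 + 237\right) + 328\right) \frac{1}{277}}{2} = - \frac{\left(80 + 328\right) \frac{1}{277}}{2} = - \frac{408 \cdot \frac{1}{277}}{2} = \left(- \frac{1}{2}\right) \frac{408}{277} = - \frac{204}{277} \approx -0.73646$)
$M{\left(F \right)} = -69 + F$ ($M{\left(F \right)} = F - 69 = -69 + F$)
$Y = -500640$
$\frac{M{\left(X \right)}}{Y} = \frac{-69 - \frac{204}{277}}{-500640} = \left(- \frac{19317}{277}\right) \left(- \frac{1}{500640}\right) = \frac{6439}{46225760}$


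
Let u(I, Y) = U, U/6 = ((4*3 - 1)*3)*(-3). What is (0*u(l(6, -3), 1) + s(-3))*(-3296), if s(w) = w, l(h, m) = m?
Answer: 9888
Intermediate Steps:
U = -594 (U = 6*(((4*3 - 1)*3)*(-3)) = 6*(((12 - 1)*3)*(-3)) = 6*((11*3)*(-3)) = 6*(33*(-3)) = 6*(-99) = -594)
u(I, Y) = -594
(0*u(l(6, -3), 1) + s(-3))*(-3296) = (0*(-594) - 3)*(-3296) = (0 - 3)*(-3296) = -3*(-3296) = 9888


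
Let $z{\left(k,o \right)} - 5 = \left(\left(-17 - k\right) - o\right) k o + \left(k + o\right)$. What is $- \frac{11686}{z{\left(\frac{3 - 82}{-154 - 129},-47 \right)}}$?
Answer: $\frac{467960027}{17285712} \approx 27.072$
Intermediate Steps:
$z{\left(k,o \right)} = 5 + k + o + k o \left(-17 - k - o\right)$ ($z{\left(k,o \right)} = 5 + \left(\left(\left(-17 - k\right) - o\right) k o + \left(k + o\right)\right) = 5 + \left(\left(-17 - k - o\right) k o + \left(k + o\right)\right) = 5 + \left(k \left(-17 - k - o\right) o + \left(k + o\right)\right) = 5 + \left(k o \left(-17 - k - o\right) + \left(k + o\right)\right) = 5 + \left(k + o + k o \left(-17 - k - o\right)\right) = 5 + k + o + k o \left(-17 - k - o\right)$)
$- \frac{11686}{z{\left(\frac{3 - 82}{-154 - 129},-47 \right)}} = - \frac{11686}{5 + \frac{3 - 82}{-154 - 129} - 47 - \frac{3 - 82}{-154 - 129} \left(-47\right)^{2} - - 47 \left(\frac{3 - 82}{-154 - 129}\right)^{2} - 17 \frac{3 - 82}{-154 - 129} \left(-47\right)} = - \frac{11686}{5 - \frac{79}{-283} - 47 - - \frac{79}{-283} \cdot 2209 - - 47 \left(- \frac{79}{-283}\right)^{2} - 17 \left(- \frac{79}{-283}\right) \left(-47\right)} = - \frac{11686}{5 - - \frac{79}{283} - 47 - \left(-79\right) \left(- \frac{1}{283}\right) 2209 - - 47 \left(\left(-79\right) \left(- \frac{1}{283}\right)\right)^{2} - 17 \left(\left(-79\right) \left(- \frac{1}{283}\right)\right) \left(-47\right)} = - \frac{11686}{5 + \frac{79}{283} - 47 - \frac{79}{283} \cdot 2209 - - 47 \left(\frac{79}{283}\right)^{2} - \frac{1343}{283} \left(-47\right)} = - \frac{11686}{5 + \frac{79}{283} - 47 - \frac{174511}{283} - \left(-47\right) \frac{6241}{80089} + \frac{63121}{283}} = - \frac{11686}{5 + \frac{79}{283} - 47 - \frac{174511}{283} + \frac{293327}{80089} + \frac{63121}{283}} = - \frac{11686}{- \frac{34571424}{80089}} = \left(-11686\right) \left(- \frac{80089}{34571424}\right) = \frac{467960027}{17285712}$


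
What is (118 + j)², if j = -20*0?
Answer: 13924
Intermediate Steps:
j = 0
(118 + j)² = (118 + 0)² = 118² = 13924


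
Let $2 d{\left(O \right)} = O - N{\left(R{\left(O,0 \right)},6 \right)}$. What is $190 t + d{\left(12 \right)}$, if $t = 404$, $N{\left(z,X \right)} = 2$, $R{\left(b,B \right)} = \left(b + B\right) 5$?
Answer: $76765$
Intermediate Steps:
$R{\left(b,B \right)} = 5 B + 5 b$ ($R{\left(b,B \right)} = \left(B + b\right) 5 = 5 B + 5 b$)
$d{\left(O \right)} = -1 + \frac{O}{2}$ ($d{\left(O \right)} = \frac{O - 2}{2} = \frac{-2 + O}{2} = -1 + \frac{O}{2}$)
$190 t + d{\left(12 \right)} = 190 \cdot 404 + \left(-1 + \frac{1}{2} \cdot 12\right) = 76760 + \left(-1 + 6\right) = 76760 + 5 = 76765$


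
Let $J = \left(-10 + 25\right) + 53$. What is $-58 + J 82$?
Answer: $5518$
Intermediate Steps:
$J = 68$ ($J = 15 + 53 = 68$)
$-58 + J 82 = -58 + 68 \cdot 82 = -58 + 5576 = 5518$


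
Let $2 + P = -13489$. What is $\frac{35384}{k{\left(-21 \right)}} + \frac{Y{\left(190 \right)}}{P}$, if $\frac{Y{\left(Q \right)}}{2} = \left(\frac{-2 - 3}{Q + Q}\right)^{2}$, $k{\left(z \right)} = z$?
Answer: $- \frac{459543897031}{272734056} \approx -1685.0$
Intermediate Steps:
$P = -13491$ ($P = -2 - 13489 = -13491$)
$Y{\left(Q \right)} = \frac{25}{2 Q^{2}}$ ($Y{\left(Q \right)} = 2 \left(\frac{-2 - 3}{Q + Q}\right)^{2} = 2 \left(- \frac{5}{2 Q}\right)^{2} = 2 \frac{25}{4 Q^{2}} = \frac{25}{2 Q^{2}}$)
$\frac{35384}{k{\left(-21 \right)}} + \frac{Y{\left(190 \right)}}{P} = \frac{35384}{-21} + \frac{\frac{25}{2} \cdot \frac{1}{36100}}{-13491} = 35384 \left(- \frac{1}{21}\right) + \frac{25}{2} \cdot \frac{1}{36100} \left(- \frac{1}{13491}\right) = - \frac{35384}{21} + \frac{1}{2888} \left(- \frac{1}{13491}\right) = - \frac{35384}{21} - \frac{1}{38962008} = - \frac{459543897031}{272734056}$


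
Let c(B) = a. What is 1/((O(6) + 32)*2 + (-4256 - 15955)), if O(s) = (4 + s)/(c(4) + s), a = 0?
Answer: -3/60431 ≈ -4.9643e-5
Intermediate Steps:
c(B) = 0
O(s) = (4 + s)/s (O(s) = (4 + s)/(0 + s) = (4 + s)/s)
1/((O(6) + 32)*2 + (-4256 - 15955)) = 1/(((4 + 6)/6 + 32)*2 + (-4256 - 15955)) = 1/(((⅙)*10 + 32)*2 - 20211) = 1/((5/3 + 32)*2 - 20211) = 1/((101/3)*2 - 20211) = 1/(202/3 - 20211) = 1/(-60431/3) = -3/60431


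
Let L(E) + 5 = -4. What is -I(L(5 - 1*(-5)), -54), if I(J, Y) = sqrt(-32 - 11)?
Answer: -I*sqrt(43) ≈ -6.5574*I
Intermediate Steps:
L(E) = -9 (L(E) = -5 - 4 = -9)
I(J, Y) = I*sqrt(43) (I(J, Y) = sqrt(-43) = I*sqrt(43))
-I(L(5 - 1*(-5)), -54) = -I*sqrt(43)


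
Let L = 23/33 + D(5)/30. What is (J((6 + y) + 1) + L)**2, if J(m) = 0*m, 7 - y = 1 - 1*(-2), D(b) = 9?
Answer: 108241/108900 ≈ 0.99395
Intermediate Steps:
y = 4 (y = 7 - (1 - 1*(-2)) = 7 - (1 + 2) = 7 - 1*3 = 7 - 3 = 4)
J(m) = 0
L = 329/330 (L = 23/33 + 9/30 = 23*(1/33) + 9*(1/30) = 23/33 + 3/10 = 329/330 ≈ 0.99697)
(J((6 + y) + 1) + L)**2 = (0 + 329/330)**2 = (329/330)**2 = 108241/108900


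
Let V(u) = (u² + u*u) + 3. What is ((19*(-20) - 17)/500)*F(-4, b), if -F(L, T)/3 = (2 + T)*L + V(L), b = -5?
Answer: 55977/500 ≈ 111.95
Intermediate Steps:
V(u) = 3 + 2*u² (V(u) = (u² + u²) + 3 = 2*u² + 3 = 3 + 2*u²)
F(L, T) = -9 - 6*L² - 3*L*(2 + T) (F(L, T) = -3*((2 + T)*L + (3 + 2*L²)) = -3*(L*(2 + T) + (3 + 2*L²)) = -3*(3 + 2*L² + L*(2 + T)) = -9 - 6*L² - 3*L*(2 + T))
((19*(-20) - 17)/500)*F(-4, b) = ((19*(-20) - 17)/500)*(-9 - 6*(-4) - 6*(-4)² - 3*(-4)*(-5)) = ((-380 - 17)*(1/500))*(-9 + 24 - 6*16 - 60) = (-397*1/500)*(-9 + 24 - 96 - 60) = -397/500*(-141) = 55977/500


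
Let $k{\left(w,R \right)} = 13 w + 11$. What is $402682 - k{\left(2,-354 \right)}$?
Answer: $402645$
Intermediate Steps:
$k{\left(w,R \right)} = 11 + 13 w$
$402682 - k{\left(2,-354 \right)} = 402682 - \left(11 + 13 \cdot 2\right) = 402682 - \left(11 + 26\right) = 402682 - 37 = 402645$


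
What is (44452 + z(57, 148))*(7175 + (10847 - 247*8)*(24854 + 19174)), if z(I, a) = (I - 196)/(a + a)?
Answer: 5139110358845639/296 ≈ 1.7362e+13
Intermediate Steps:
z(I, a) = (-196 + I)/(2*a) (z(I, a) = (-196 + I)/((2*a)) = (-196 + I)*(1/(2*a)) = (-196 + I)/(2*a))
(44452 + z(57, 148))*(7175 + (10847 - 247*8)*(24854 + 19174)) = (44452 + (½)*(-196 + 57)/148)*(7175 + (10847 - 247*8)*(24854 + 19174)) = (44452 + (½)*(1/148)*(-139))*(7175 + (10847 - 1976)*44028) = (44452 - 139/296)*(7175 + 8871*44028) = 13157653*(7175 + 390572388)/296 = (13157653/296)*390579563 = 5139110358845639/296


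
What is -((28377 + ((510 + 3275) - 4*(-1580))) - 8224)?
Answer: -30258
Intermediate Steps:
-((28377 + ((510 + 3275) - 4*(-1580))) - 8224) = -((28377 + (3785 + 6320)) - 8224) = -((28377 + 10105) - 8224) = -(38482 - 8224) = -1*30258 = -30258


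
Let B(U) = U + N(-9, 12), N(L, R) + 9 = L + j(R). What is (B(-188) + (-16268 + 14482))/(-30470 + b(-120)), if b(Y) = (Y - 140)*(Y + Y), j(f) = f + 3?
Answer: -1977/31930 ≈ -0.061917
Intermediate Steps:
j(f) = 3 + f
N(L, R) = -6 + L + R (N(L, R) = -9 + (L + (3 + R)) = -9 + (3 + L + R) = -6 + L + R)
b(Y) = 2*Y*(-140 + Y) (b(Y) = (-140 + Y)*(2*Y) = 2*Y*(-140 + Y))
B(U) = -3 + U (B(U) = U + (-6 - 9 + 12) = U - 3 = -3 + U)
(B(-188) + (-16268 + 14482))/(-30470 + b(-120)) = ((-3 - 188) + (-16268 + 14482))/(-30470 + 2*(-120)*(-140 - 120)) = (-191 - 1786)/(-30470 + 2*(-120)*(-260)) = -1977/(-30470 + 62400) = -1977/31930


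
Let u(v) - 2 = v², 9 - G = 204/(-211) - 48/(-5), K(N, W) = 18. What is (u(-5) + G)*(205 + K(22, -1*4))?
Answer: 6438456/1055 ≈ 6102.8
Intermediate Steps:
G = 387/1055 (G = 9 - (204/(-211) - 48/(-5)) = 9 - (204*(-1/211) - 48*(-⅕)) = 9 - (-204/211 + 48/5) = 9 - 1*9108/1055 = 9 - 9108/1055 = 387/1055 ≈ 0.36682)
u(v) = 2 + v²
(u(-5) + G)*(205 + K(22, -1*4)) = ((2 + (-5)²) + 387/1055)*(205 + 18) = ((2 + 25) + 387/1055)*223 = (27 + 387/1055)*223 = (28872/1055)*223 = 6438456/1055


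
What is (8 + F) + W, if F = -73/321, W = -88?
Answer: -25753/321 ≈ -80.227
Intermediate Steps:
F = -73/321 (F = -73*1/321 = -73/321 ≈ -0.22741)
(8 + F) + W = (8 - 73/321) - 88 = 2495/321 - 88 = -25753/321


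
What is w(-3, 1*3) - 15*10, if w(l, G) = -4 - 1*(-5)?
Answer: -149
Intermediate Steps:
w(l, G) = 1 (w(l, G) = -4 + 5 = 1)
w(-3, 1*3) - 15*10 = 1 - 15*10 = 1 - 150 = -149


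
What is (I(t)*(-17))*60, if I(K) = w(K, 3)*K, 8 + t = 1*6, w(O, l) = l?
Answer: 6120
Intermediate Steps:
t = -2 (t = -8 + 1*6 = -8 + 6 = -2)
I(K) = 3*K
(I(t)*(-17))*60 = ((3*(-2))*(-17))*60 = -6*(-17)*60 = 102*60 = 6120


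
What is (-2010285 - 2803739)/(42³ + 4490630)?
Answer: -2407012/2282359 ≈ -1.0546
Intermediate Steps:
(-2010285 - 2803739)/(42³ + 4490630) = -4814024/(74088 + 4490630) = -4814024/4564718 = -4814024*1/4564718 = -2407012/2282359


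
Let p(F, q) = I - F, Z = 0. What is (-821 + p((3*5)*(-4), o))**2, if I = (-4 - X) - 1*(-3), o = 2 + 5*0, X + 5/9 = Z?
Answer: 46963609/81 ≈ 5.7980e+5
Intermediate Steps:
X = -5/9 (X = -5/9 + 0 = -5/9 ≈ -0.55556)
o = 2 (o = 2 + 0 = 2)
I = -4/9 (I = (-4 - 1*(-5/9)) - 1*(-3) = (-4 + 5/9) + 3 = -31/9 + 3 = -4/9 ≈ -0.44444)
p(F, q) = -4/9 - F
(-821 + p((3*5)*(-4), o))**2 = (-821 + (-4/9 - 3*5*(-4)))**2 = (-821 + (-4/9 - 15*(-4)))**2 = (-821 + (-4/9 - 1*(-60)))**2 = (-821 + (-4/9 + 60))**2 = (-821 + 536/9)**2 = (-6853/9)**2 = 46963609/81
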